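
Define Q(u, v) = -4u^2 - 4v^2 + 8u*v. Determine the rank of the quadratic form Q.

1

Write A = [[-4, 4], [4, -4]].
Congruent diagonalization of A (simultaneous row and column reduction) yields pivots -4, 0.
That gives 1 negative, 1 zero pivots.
The rank is the number of nonzero pivots: 1.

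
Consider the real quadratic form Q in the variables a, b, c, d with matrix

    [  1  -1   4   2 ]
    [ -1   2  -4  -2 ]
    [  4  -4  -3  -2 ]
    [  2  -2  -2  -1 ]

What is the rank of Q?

Applying the same elementary operations to the rows and columns of A produces a congruent diagonal matrix with entries 1, 1, -19, 5/19.
Counting signs: 3 positive, 1 negative.
The rank is the number of nonzero pivots: 4.

4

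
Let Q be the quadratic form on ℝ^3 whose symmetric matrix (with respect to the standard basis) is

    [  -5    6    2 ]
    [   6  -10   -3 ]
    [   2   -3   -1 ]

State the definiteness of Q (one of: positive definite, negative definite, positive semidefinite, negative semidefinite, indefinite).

Congruent diagonalization of A (simultaneous row and column reduction) yields pivots -5, -14/5, -1/14.
So there are 3 negative pivots.
Hence Q is negative definite.

negative definite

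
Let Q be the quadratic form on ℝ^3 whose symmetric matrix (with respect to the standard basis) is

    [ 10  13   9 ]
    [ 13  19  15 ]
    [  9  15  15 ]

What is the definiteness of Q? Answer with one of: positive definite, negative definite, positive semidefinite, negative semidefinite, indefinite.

positive definite

Leading principal minors: Δ_1 = 10, Δ_2 = 21, Δ_3 = 36.
All leading principal minors are positive, so by Sylvester's criterion Q is positive definite.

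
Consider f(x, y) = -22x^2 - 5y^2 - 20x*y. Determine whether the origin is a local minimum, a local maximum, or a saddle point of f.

local maximum

The Hessian at the origin is H = [[-44, -20], [-20, -10]].
det H = -44·-10 − (-20)² = 40 > 0 and H[1,1] = -44 < 0, so H is negative definite.
Therefore the origin is a local maximum.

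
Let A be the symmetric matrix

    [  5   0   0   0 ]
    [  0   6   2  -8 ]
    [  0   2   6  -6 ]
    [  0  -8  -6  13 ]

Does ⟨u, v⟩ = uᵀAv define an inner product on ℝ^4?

Symmetric row and column elimination reduces A to a congruent diagonal form with pivots 5, 6, 16/3, 1/4.
That gives 4 positive pivots.
Hence Q is positive definite.
⟨·,·⟩ is an inner product exactly when A is positive definite.

yes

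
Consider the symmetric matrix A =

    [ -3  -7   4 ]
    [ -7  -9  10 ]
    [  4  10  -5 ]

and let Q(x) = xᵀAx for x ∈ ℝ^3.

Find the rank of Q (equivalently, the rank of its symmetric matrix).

Symmetric row and column elimination reduces A to a congruent diagonal form with pivots -3, 22/3, 3/11.
Counting signs: 2 positive, 1 negative.
The rank is the number of nonzero pivots: 3.

3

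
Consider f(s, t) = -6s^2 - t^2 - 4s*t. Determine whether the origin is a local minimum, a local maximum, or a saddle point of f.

The Hessian at the origin is H = [[-12, -4], [-4, -2]].
det H = -12·-2 − (-4)² = 8 > 0 and H[1,1] = -12 < 0, so H is negative definite.
Therefore the origin is a local maximum.

local maximum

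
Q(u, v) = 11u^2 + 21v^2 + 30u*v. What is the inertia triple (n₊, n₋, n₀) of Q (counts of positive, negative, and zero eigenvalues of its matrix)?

(2, 0, 0)

The associated matrix is A = [[11, 15], [15, 21]].
Applying the same elementary operations to the rows and columns of A produces a congruent diagonal matrix with entries 11, 6/11.
So there are 2 positive pivots.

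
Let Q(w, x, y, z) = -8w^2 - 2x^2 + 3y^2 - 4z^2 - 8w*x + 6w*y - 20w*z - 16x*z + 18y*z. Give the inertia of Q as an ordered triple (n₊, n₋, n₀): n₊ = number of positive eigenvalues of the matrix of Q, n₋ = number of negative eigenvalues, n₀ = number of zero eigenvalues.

The symmetric matrix is A = [[-8, -4, 3, -10], [-4, -2, 0, -8], [3, 0, 3, 9], [-10, -8, 9, -4]].
By Sylvester's law of inertia any congruent diagonalization of A has 2 positive, 2 negative and 0 zero entries.

(2, 2, 0)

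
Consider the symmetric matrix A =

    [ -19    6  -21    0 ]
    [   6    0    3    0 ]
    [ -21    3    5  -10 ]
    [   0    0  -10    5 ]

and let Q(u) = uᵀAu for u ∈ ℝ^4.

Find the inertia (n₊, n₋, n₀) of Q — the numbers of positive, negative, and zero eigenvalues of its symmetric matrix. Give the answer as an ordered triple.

(3, 1, 0)

Symmetric row and column elimination reduces A to a congruent diagonal form with pivots -19, 36/19, 85/4, 5/17.
So there are 3 positive, 1 negative pivots.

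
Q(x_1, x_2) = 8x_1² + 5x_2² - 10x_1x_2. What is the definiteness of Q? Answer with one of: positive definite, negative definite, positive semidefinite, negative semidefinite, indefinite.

The symmetric matrix of Q is [[8, -5], [-5, 5]].
For the 2×2 matrix [[8, -5], [-5, 5]]: det = 8·5 − (-5)² = 15, trace = 13.
det > 0 so both eigenvalues share the sign of the trace; trace = 13 > 0 ⇒ both positive.

positive definite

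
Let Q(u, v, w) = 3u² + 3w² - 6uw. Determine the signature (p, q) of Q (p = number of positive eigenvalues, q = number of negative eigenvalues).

(1, 0)

The associated matrix is A = [[3, 0, -3], [0, 0, 0], [-3, 0, 3]].
Row-reducing A symmetrically gives the diagonal entries 3, 0, 0.
So there are 1 positive, 2 zero pivots.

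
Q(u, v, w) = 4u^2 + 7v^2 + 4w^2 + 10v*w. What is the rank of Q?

3

Write A = [[4, 0, 0], [0, 7, 5], [0, 5, 4]].
Congruent diagonalization of A (simultaneous row and column reduction) yields pivots 4, 7, 3/7.
Counting signs: 3 positive.
The rank is the number of nonzero pivots: 3.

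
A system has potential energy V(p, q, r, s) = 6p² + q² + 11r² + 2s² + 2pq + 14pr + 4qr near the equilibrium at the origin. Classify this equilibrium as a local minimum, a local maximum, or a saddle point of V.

local minimum

The Hessian at the origin is H = [[12, 2, 14, 0], [2, 2, 4, 0], [14, 4, 22, 0], [0, 0, 0, 4]].
Symmetric row and column elimination reduces H to a congruent diagonal form with pivots 12, 5/3, 4, 4.
That gives 4 positive pivots.
H is positive definite, so the origin is a strict local minimum.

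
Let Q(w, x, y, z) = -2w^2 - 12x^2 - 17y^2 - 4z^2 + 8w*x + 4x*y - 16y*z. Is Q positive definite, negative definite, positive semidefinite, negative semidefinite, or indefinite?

The associated matrix is A = [[-2, 4, 0, 0], [4, -12, 2, 0], [0, 2, -17, -8], [0, 0, -8, -4]].
Applying the same elementary operations to the rows and columns of A produces a congruent diagonal matrix with entries -2, -4, -16, 0.
Counting signs: 3 negative, 1 zero.
Hence Q is negative semidefinite.

negative semidefinite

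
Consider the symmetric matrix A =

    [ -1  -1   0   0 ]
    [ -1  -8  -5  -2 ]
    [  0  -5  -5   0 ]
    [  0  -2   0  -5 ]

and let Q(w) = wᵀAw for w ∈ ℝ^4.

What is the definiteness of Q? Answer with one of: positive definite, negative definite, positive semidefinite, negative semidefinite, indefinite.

negative definite

Leading principal minors: Δ_1 = -1, Δ_2 = 7, Δ_3 = -10, Δ_4 = 30.
The signs alternate starting with Δ_1 < 0, so by Sylvester's criterion Q is negative definite.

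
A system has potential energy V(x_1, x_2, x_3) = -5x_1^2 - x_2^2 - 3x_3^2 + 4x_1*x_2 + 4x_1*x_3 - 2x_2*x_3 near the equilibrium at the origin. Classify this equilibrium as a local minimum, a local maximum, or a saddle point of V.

local maximum

The Hessian at the origin is H = [[-10, 4, 4], [4, -2, -2], [4, -2, -6]].
Applying the same elementary operations to the rows and columns of H produces a congruent diagonal matrix with entries -10, -2/5, -4.
So there are 3 negative pivots.
H is negative definite, so the origin is a strict local maximum.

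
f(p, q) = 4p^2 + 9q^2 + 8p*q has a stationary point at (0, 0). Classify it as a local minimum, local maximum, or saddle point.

local minimum

The Hessian at the origin is H = [[8, 8], [8, 18]].
det H = 8·18 − (8)² = 80 > 0 and H[1,1] = 8 > 0, so H is positive definite.
Therefore the origin is a local minimum.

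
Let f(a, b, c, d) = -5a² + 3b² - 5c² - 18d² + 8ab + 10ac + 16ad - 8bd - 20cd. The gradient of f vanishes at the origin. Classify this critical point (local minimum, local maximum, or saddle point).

saddle point

The Hessian at the origin is H = [[-10, 8, 10, 16], [8, 6, 0, -8], [10, 0, -10, -20], [16, -8, -20, -36]].
Symmetric row and column elimination reduces H to a congruent diagonal form with pivots -10, 62/5, -160/31, -5/2.
Counting signs: 1 positive, 3 negative.
H is indefinite, so the origin is a saddle point.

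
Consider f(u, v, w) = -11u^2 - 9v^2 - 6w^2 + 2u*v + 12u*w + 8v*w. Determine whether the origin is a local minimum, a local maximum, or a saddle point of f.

The Hessian at the origin is H = [[-22, 2, 12], [2, -18, 8], [12, 8, -12]].
Applying the same elementary operations to the rows and columns of H produces a congruent diagonal matrix with entries -22, -196/11, -40/49.
That gives 3 negative pivots.
H is negative definite, so the origin is a strict local maximum.

local maximum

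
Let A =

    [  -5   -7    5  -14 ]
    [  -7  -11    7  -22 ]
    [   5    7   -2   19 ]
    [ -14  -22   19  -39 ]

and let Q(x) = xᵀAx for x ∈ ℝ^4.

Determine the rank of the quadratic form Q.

4

Congruent diagonalization of A (simultaneous row and column reduction) yields pivots -5, -6/5, 3, -10/3.
Counting signs: 1 positive, 3 negative.
The rank is the number of nonzero pivots: 4.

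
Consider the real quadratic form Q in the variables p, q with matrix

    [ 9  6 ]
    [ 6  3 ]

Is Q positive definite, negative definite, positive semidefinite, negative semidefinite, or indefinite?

Applying the same elementary operations to the rows and columns of A produces a congruent diagonal matrix with entries 9, -1.
Counting signs: 1 positive, 1 negative.
Hence Q is indefinite.

indefinite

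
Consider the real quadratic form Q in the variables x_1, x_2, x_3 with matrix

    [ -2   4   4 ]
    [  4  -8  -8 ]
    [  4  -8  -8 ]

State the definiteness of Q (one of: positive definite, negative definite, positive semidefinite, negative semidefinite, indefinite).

Congruent diagonalization of A (simultaneous row and column reduction) yields pivots -2, 0, 0.
So there are 1 negative, 2 zero pivots.
Hence Q is negative semidefinite.

negative semidefinite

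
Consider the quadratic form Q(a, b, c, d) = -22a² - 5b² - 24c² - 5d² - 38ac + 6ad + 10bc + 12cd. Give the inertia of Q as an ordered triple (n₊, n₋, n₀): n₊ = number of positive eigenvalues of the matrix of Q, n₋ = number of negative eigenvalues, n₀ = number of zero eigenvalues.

The symmetric matrix is A = [[-22, 0, -19, 3], [0, -5, 5, 0], [-19, 5, -24, 6], [3, 0, 6, -5]].
Congruent diagonalization of A (simultaneous row and column reduction) yields pivots -22, -5, -57/22, -2/19.
That gives 4 negative pivots.

(0, 4, 0)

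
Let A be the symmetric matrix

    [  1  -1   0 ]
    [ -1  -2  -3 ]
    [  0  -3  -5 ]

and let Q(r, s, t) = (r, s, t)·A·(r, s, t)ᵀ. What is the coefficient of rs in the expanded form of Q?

-2

The coefficient of rs is A[1,2] + A[2,1] = 2·(-1) = -2.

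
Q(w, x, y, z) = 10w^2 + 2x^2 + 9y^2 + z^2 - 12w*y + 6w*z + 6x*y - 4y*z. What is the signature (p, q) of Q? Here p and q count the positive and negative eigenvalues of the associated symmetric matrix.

(4, 0)

Write A = [[10, 0, -6, 3], [0, 2, 3, 0], [-6, 3, 9, -2], [3, 0, -2, 1]].
Congruent diagonalization of A (simultaneous row and column reduction) yields pivots 10, 2, 9/10, 1/18.
So there are 4 positive pivots.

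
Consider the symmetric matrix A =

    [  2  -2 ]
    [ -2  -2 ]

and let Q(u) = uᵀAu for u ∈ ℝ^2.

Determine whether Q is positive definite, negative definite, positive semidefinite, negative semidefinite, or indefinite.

An LDLᵀ factorisation of A has diagonal entries 2, -4.
So there are 1 positive, 1 negative pivots.
Hence Q is indefinite.

indefinite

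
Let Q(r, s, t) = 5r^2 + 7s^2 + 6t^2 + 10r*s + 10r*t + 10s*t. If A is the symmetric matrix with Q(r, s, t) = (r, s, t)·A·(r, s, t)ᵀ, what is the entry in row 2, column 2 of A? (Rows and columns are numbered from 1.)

The coefficient of s^2 in Q is 7, and that is exactly A[2,2].

7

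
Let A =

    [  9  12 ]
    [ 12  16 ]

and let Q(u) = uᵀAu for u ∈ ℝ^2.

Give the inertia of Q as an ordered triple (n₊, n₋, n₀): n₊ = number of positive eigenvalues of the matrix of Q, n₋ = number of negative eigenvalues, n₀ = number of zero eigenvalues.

(1, 0, 1)

Applying the same elementary operations to the rows and columns of A produces a congruent diagonal matrix with entries 9, 0.
Counting signs: 1 positive, 1 zero.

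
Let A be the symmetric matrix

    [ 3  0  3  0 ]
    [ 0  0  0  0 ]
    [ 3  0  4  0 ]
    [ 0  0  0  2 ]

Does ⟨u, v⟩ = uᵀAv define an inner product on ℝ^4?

Congruent diagonalization of A (simultaneous row and column reduction) yields pivots 3, 0, 1, 2.
So there are 3 positive, 1 zero pivots.
Hence Q is positive semidefinite.
⟨·,·⟩ is an inner product exactly when A is positive definite.

no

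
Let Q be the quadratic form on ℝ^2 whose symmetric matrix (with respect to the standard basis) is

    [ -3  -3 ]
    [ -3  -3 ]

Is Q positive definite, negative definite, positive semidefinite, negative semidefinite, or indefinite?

For the 2×2 matrix [[-3, -3], [-3, -3]]: det = -3·-3 − (-3)² = 0, trace = -6.
det = 0 so one eigenvalue is zero; the form is semidefinite with the sign of the trace.

negative semidefinite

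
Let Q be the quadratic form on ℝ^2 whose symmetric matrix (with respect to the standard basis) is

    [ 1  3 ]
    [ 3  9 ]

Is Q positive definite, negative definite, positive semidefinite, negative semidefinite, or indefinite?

positive semidefinite

Applying the same elementary operations to the rows and columns of A produces a congruent diagonal matrix with entries 1, 0.
Counting signs: 1 positive, 1 zero.
Hence Q is positive semidefinite.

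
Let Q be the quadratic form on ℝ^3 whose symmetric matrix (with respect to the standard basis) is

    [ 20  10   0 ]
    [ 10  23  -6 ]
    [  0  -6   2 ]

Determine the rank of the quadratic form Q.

Row-reducing A symmetrically gives the diagonal entries 20, 18, 0.
Counting signs: 2 positive, 1 zero.
The rank is the number of nonzero pivots: 2.

2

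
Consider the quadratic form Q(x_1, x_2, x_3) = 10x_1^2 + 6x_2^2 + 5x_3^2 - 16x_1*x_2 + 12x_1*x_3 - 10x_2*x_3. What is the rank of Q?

3

Write A = [[10, -8, 6], [-8, 6, -5], [6, -5, 5]].
Congruent diagonalization of A (simultaneous row and column reduction) yields pivots 10, -2/5, 3/2.
That gives 2 positive, 1 negative pivots.
The rank is the number of nonzero pivots: 3.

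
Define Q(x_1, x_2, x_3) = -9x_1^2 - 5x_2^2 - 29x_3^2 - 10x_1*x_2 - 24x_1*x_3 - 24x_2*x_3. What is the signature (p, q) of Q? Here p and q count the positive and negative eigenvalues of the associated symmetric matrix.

(0, 3)

The symmetric matrix is A = [[-9, -5, -12], [-5, -5, -12], [-12, -12, -29]].
Symmetric row and column elimination reduces A to a congruent diagonal form with pivots -9, -20/9, -1/5.
That gives 3 negative pivots.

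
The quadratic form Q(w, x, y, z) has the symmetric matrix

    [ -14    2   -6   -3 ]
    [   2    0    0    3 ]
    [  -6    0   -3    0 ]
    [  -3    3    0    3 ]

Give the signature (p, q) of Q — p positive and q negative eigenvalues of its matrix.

(2, 2)

Symmetric row and column elimination reduces A to a congruent diagonal form with pivots -14, 2/7, -3, 15/2.
Counting signs: 2 positive, 2 negative.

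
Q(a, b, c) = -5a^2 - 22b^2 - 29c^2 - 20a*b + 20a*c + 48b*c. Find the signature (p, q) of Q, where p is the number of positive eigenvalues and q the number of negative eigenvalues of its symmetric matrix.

(0, 3)

Write A = [[-5, -10, 10], [-10, -22, 24], [10, 24, -29]].
Applying the same elementary operations to the rows and columns of A produces a congruent diagonal matrix with entries -5, -2, -1.
Counting signs: 3 negative.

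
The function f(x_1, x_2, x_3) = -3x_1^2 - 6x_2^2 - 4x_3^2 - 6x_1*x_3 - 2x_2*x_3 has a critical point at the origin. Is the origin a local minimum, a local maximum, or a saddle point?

local maximum

The Hessian at the origin is H = [[-6, 0, -6], [0, -12, -2], [-6, -2, -8]].
Symmetric row and column elimination reduces H to a congruent diagonal form with pivots -6, -12, -5/3.
Counting signs: 3 negative.
H is negative definite, so the origin is a strict local maximum.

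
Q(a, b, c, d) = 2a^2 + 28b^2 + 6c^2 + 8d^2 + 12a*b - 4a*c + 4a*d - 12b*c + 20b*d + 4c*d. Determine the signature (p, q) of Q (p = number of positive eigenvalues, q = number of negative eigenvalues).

(4, 0)

The symmetric matrix is A = [[2, 6, -2, 2], [6, 28, -6, 10], [-2, -6, 6, 2], [2, 10, 2, 8]].
An LDLᵀ factorisation of A has diagonal entries 2, 10, 4, 2/5.
So there are 4 positive pivots.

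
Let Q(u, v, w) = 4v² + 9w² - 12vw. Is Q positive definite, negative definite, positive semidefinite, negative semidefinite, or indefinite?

Write A = [[0, 0, 0], [0, 4, -6], [0, -6, 9]].
Applying the same elementary operations to the rows and columns of A produces a congruent diagonal matrix with entries 0, 4, 0.
Counting signs: 1 positive, 2 zero.
Hence Q is positive semidefinite.

positive semidefinite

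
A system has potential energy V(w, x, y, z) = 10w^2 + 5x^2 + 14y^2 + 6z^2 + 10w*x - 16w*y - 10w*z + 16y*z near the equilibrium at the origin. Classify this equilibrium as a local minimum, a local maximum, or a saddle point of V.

The Hessian at the origin is H = [[20, 10, -16, -10], [10, 10, 0, 0], [-16, 0, 28, 16], [-10, 0, 16, 12]].
Applying the same elementary operations to the rows and columns of H produces a congruent diagonal matrix with entries 20, 5, 12/5, 2.
So there are 4 positive pivots.
H is positive definite, so the origin is a strict local minimum.

local minimum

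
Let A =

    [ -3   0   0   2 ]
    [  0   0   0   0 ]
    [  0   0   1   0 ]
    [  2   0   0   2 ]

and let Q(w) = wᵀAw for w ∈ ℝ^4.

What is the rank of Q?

Congruent diagonalization of A (simultaneous row and column reduction) yields pivots -3, 0, 1, 10/3.
That gives 2 positive, 1 negative, 1 zero pivots.
The rank is the number of nonzero pivots: 3.

3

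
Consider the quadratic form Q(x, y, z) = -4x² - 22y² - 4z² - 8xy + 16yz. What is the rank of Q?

3

Write A = [[-4, -4, 0], [-4, -22, 8], [0, 8, -4]].
Applying the same elementary operations to the rows and columns of A produces a congruent diagonal matrix with entries -4, -18, -4/9.
Counting signs: 3 negative.
The rank is the number of nonzero pivots: 3.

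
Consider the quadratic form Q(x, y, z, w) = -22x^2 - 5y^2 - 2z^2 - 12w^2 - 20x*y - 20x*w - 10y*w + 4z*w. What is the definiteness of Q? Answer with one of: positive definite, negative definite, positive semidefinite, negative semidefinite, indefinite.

The symmetric matrix is A = [[-22, -10, 0, -10], [-10, -5, 0, -5], [0, 0, -2, 2], [-10, -5, 2, -12]].
An LDLᵀ factorisation of A has diagonal entries -22, -5/11, -2, -5.
That gives 4 negative pivots.
Hence Q is negative definite.

negative definite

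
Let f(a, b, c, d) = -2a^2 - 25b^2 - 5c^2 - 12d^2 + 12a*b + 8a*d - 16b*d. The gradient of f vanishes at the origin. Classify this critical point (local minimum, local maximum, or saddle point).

The Hessian at the origin is H = [[-4, 12, 0, 8], [12, -50, 0, -16], [0, 0, -10, 0], [8, -16, 0, -24]].
Row-reducing H symmetrically gives the diagonal entries -4, -14, -10, -24/7.
So there are 4 negative pivots.
H is negative definite, so the origin is a strict local maximum.

local maximum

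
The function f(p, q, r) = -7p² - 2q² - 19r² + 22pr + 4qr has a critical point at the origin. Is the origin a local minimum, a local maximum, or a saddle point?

The Hessian at the origin is H = [[-14, 0, 22], [0, -4, 4], [22, 4, -38]].
Row-reducing H symmetrically gives the diagonal entries -14, -4, 4/7.
That gives 1 positive, 2 negative pivots.
H is indefinite, so the origin is a saddle point.

saddle point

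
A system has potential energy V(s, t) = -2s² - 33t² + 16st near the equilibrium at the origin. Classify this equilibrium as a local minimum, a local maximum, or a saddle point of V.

local maximum

The Hessian at the origin is H = [[-4, 16], [16, -66]].
det H = -4·-66 − (16)² = 8 > 0 and H[1,1] = -4 < 0, so H is negative definite.
Therefore the origin is a local maximum.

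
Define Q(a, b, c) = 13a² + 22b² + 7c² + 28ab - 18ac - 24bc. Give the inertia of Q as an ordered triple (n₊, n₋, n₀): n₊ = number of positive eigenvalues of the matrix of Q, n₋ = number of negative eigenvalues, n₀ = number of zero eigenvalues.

(2, 0, 1)

The associated matrix is A = [[13, 14, -9], [14, 22, -12], [-9, -12, 7]].
Congruent diagonalization of A (simultaneous row and column reduction) yields pivots 13, 90/13, 0.
So there are 2 positive, 1 zero pivots.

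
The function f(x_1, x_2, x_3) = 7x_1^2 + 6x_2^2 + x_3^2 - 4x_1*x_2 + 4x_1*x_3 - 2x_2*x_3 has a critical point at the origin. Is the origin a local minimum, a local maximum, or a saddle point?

local minimum

The Hessian at the origin is H = [[14, -4, 4], [-4, 12, -2], [4, -2, 2]].
An LDLᵀ factorisation of H has diagonal entries 14, 76/7, 15/19.
Counting signs: 3 positive.
H is positive definite, so the origin is a strict local minimum.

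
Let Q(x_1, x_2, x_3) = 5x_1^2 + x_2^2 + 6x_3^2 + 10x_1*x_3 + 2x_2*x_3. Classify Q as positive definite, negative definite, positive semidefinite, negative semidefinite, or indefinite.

The symmetric matrix is A = [[5, 0, 5], [0, 1, 1], [5, 1, 6]].
Row-reducing A symmetrically gives the diagonal entries 5, 1, 0.
So there are 2 positive, 1 zero pivots.
Hence Q is positive semidefinite.

positive semidefinite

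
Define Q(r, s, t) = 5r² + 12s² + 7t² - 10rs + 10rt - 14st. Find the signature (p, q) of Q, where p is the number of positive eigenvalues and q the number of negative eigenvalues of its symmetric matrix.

(3, 0)

Write A = [[5, -5, 5], [-5, 12, -7], [5, -7, 7]].
Applying the same elementary operations to the rows and columns of A produces a congruent diagonal matrix with entries 5, 7, 10/7.
Counting signs: 3 positive.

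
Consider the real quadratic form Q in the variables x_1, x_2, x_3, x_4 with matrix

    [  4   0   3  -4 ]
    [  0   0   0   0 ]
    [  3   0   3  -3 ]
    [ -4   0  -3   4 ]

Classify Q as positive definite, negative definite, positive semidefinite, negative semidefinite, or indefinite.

Applying the same elementary operations to the rows and columns of A produces a congruent diagonal matrix with entries 4, 0, 3/4, 0.
Counting signs: 2 positive, 2 zero.
Hence Q is positive semidefinite.

positive semidefinite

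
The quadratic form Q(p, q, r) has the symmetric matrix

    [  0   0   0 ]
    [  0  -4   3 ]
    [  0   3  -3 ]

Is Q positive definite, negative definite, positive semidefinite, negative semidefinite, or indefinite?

Applying the same elementary operations to the rows and columns of A produces a congruent diagonal matrix with entries 0, -4, -3/4.
That gives 2 negative, 1 zero pivots.
Hence Q is negative semidefinite.

negative semidefinite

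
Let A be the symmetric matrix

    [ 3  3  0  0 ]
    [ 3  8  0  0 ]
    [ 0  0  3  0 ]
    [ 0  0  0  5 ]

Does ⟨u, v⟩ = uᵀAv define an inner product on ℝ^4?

yes

Congruent diagonalization of A (simultaneous row and column reduction) yields pivots 3, 5, 3, 5.
That gives 4 positive pivots.
Hence Q is positive definite.
⟨·,·⟩ is an inner product exactly when A is positive definite.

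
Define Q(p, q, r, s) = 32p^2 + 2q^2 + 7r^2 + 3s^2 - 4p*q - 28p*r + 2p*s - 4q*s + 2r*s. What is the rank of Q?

Write A = [[32, -2, -14, 1], [-2, 2, 0, -2], [-14, 0, 7, 1], [1, -2, 1, 3]].
Congruent diagonalization of A (simultaneous row and column reduction) yields pivots 32, 15/8, 7/15, 5/14.
So there are 4 positive pivots.
The rank is the number of nonzero pivots: 4.

4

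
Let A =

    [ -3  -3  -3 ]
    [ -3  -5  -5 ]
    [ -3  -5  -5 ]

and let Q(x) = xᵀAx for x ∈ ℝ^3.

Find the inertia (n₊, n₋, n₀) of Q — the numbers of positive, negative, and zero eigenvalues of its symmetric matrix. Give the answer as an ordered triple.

(0, 2, 1)

Symmetric row and column elimination reduces A to a congruent diagonal form with pivots -3, -2, 0.
Counting signs: 2 negative, 1 zero.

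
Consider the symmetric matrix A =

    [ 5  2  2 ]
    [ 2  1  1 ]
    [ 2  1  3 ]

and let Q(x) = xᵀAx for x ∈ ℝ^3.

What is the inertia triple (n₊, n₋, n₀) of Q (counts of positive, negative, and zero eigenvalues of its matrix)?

Symmetric row and column elimination reduces A to a congruent diagonal form with pivots 5, 1/5, 2.
So there are 3 positive pivots.

(3, 0, 0)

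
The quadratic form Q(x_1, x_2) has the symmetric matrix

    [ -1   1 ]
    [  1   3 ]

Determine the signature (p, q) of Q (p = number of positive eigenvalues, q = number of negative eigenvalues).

(1, 1)

Symmetric row and column elimination reduces A to a congruent diagonal form with pivots -1, 4.
So there are 1 positive, 1 negative pivots.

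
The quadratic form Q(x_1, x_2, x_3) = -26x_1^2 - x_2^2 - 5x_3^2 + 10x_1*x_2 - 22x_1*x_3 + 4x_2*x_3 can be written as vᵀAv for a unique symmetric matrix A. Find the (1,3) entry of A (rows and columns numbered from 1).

The coefficient of x_1·x_3 in Q is -22. For a symmetric A this equals A[1,3] + A[3,1] = 2·A[1,3].
So A[1,3] = -22/2 = -11.

-11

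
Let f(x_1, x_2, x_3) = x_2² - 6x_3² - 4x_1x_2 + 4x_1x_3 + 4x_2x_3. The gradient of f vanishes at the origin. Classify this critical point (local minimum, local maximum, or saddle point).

saddle point

The Hessian at the origin is H = [[0, -4, 4], [-4, 2, 4], [4, 4, -12]].
H is indefinite, so the origin is a saddle point.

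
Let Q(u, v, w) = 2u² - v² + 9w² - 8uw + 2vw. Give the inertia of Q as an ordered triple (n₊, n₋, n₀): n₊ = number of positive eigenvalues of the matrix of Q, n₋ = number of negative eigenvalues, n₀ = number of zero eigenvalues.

Write A = [[2, 0, -4], [0, -1, 1], [-4, 1, 9]].
Symmetric row and column elimination reduces A to a congruent diagonal form with pivots 2, -1, 2.
That gives 2 positive, 1 negative pivots.

(2, 1, 0)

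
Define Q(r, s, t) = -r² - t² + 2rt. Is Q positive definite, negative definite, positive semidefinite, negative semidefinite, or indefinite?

The symmetric matrix is A = [[-1, 0, 1], [0, 0, 0], [1, 0, -1]].
Applying the same elementary operations to the rows and columns of A produces a congruent diagonal matrix with entries -1, 0, 0.
That gives 1 negative, 2 zero pivots.
Hence Q is negative semidefinite.

negative semidefinite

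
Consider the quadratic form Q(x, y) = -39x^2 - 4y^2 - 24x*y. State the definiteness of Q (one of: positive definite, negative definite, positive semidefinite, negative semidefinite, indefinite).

The associated matrix is A = [[-39, -12], [-12, -4]].
Congruent diagonalization of A (simultaneous row and column reduction) yields pivots -39, -4/13.
Counting signs: 2 negative.
Hence Q is negative definite.

negative definite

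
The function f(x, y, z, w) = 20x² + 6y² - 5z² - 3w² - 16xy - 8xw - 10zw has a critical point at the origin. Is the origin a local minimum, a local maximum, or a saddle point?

The Hessian at the origin is H = [[40, -16, 0, -8], [-16, 12, 0, 0], [0, 0, -10, -10], [-8, 0, -10, -6]].
An LDLᵀ factorisation of H has diagonal entries 40, 28/5, -10, 4/7.
Counting signs: 3 positive, 1 negative.
H is indefinite, so the origin is a saddle point.

saddle point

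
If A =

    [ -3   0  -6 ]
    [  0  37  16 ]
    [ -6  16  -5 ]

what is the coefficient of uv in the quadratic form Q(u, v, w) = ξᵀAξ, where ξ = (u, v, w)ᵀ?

0

The coefficient of uv is A[1,2] + A[2,1] = 2·0 = 0.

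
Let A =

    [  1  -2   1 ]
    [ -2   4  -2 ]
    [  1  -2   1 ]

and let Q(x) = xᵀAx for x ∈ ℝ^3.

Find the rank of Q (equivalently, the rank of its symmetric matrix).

Applying the same elementary operations to the rows and columns of A produces a congruent diagonal matrix with entries 1, 0, 0.
That gives 1 positive, 2 zero pivots.
The rank is the number of nonzero pivots: 1.

1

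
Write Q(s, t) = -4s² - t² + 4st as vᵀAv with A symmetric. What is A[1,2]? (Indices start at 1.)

2

The coefficient of s·t in Q is 4. For a symmetric A this equals A[1,2] + A[2,1] = 2·A[1,2].
So A[1,2] = 4/2 = 2.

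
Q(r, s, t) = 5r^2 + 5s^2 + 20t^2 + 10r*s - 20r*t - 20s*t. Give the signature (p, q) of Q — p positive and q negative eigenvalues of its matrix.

(1, 0)

Write A = [[5, 5, -10], [5, 5, -10], [-10, -10, 20]].
Row-reducing A symmetrically gives the diagonal entries 5, 0, 0.
Counting signs: 1 positive, 2 zero.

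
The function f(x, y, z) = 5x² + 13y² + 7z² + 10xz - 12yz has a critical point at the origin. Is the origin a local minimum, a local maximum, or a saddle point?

saddle point

The Hessian at the origin is H = [[10, 0, 10], [0, 26, -12], [10, -12, 14]].
Symmetric row and column elimination reduces H to a congruent diagonal form with pivots 10, 26, -20/13.
Counting signs: 2 positive, 1 negative.
H is indefinite, so the origin is a saddle point.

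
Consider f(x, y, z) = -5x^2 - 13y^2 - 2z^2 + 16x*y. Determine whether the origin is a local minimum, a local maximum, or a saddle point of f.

local maximum

The Hessian at the origin is H = [[-10, 16, 0], [16, -26, 0], [0, 0, -4]].
Applying the same elementary operations to the rows and columns of H produces a congruent diagonal matrix with entries -10, -2/5, -4.
Counting signs: 3 negative.
H is negative definite, so the origin is a strict local maximum.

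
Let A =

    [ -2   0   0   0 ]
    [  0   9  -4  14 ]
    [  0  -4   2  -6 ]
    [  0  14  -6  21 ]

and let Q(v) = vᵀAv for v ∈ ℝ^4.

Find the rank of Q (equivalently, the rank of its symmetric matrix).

4

Row-reducing A symmetrically gives the diagonal entries -2, 9, 2/9, -1.
Counting signs: 2 positive, 2 negative.
The rank is the number of nonzero pivots: 4.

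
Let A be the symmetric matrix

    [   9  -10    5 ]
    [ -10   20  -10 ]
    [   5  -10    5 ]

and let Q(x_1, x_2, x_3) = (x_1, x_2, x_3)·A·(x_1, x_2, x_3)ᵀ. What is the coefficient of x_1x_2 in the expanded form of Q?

The coefficient of x_1x_2 is A[1,2] + A[2,1] = 2·(-10) = -20.

-20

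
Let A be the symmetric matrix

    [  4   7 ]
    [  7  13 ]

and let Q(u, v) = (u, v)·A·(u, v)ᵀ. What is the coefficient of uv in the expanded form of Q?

The coefficient of uv is A[1,2] + A[2,1] = 2·7 = 14.

14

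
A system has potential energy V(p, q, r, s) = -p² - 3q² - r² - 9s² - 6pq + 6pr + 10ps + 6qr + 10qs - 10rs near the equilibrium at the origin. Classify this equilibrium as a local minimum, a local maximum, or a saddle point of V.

The Hessian at the origin is H = [[-2, -6, 6, 10], [-6, -6, 6, 10], [6, 6, -2, -10], [10, 10, -10, -18]].
Congruent diagonalization of H (simultaneous row and column reduction) yields pivots -2, 12, 4, -4/3.
That gives 2 positive, 2 negative pivots.
H is indefinite, so the origin is a saddle point.

saddle point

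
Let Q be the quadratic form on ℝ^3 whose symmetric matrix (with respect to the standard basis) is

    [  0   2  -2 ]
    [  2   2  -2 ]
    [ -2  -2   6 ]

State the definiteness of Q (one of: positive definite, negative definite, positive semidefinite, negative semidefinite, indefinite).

indefinite

A is congruent to a diagonal matrix with 2 positive, 1 negative and 0 zero entries, so Q is indefinite.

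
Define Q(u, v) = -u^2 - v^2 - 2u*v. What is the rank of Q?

Write A = [[-1, -1], [-1, -1]].
Symmetric row and column elimination reduces A to a congruent diagonal form with pivots -1, 0.
That gives 1 negative, 1 zero pivots.
The rank is the number of nonzero pivots: 1.

1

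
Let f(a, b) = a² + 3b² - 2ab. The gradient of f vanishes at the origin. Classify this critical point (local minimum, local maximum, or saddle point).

local minimum

The Hessian at the origin is H = [[2, -2], [-2, 6]].
det H = 2·6 − (-2)² = 8 > 0 and H[1,1] = 2 > 0, so H is positive definite.
Therefore the origin is a local minimum.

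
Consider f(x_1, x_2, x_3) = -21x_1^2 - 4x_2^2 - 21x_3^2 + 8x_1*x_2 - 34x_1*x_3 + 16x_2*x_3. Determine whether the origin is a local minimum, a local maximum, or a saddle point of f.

local maximum

The Hessian at the origin is H = [[-42, 8, -34], [8, -8, 16], [-34, 16, -42]].
Applying the same elementary operations to the rows and columns of H produces a congruent diagonal matrix with entries -42, -136/21, -8/17.
So there are 3 negative pivots.
H is negative definite, so the origin is a strict local maximum.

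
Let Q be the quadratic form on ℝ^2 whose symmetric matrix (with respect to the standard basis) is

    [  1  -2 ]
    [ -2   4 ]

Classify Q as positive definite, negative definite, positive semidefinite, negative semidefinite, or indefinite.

For the 2×2 matrix [[1, -2], [-2, 4]]: det = 1·4 − (-2)² = 0, trace = 5.
det = 0 so one eigenvalue is zero; the form is semidefinite with the sign of the trace.

positive semidefinite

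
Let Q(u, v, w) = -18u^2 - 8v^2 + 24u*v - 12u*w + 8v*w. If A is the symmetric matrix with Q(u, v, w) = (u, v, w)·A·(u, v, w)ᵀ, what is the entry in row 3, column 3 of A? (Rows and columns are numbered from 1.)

The coefficient of w^2 in Q is 0, and that is exactly A[3,3].

0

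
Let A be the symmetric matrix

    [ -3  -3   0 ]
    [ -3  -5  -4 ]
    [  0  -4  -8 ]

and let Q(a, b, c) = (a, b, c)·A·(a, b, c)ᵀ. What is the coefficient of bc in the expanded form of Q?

-8

The coefficient of bc is A[2,3] + A[3,2] = 2·(-4) = -8.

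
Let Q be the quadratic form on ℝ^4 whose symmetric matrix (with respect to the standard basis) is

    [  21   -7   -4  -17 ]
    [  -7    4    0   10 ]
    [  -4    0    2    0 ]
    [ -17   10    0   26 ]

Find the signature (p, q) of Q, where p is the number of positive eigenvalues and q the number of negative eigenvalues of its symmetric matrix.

(4, 0)

Row-reducing A symmetrically gives the diagonal entries 21, 5/3, 6/35, 2/3.
Counting signs: 4 positive.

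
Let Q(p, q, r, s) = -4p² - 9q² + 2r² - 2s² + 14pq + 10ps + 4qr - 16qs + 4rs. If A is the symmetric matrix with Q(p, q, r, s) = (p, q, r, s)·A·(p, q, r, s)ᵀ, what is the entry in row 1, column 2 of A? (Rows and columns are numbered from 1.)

7

The coefficient of p·q in Q is 14. For a symmetric A this equals A[1,2] + A[2,1] = 2·A[1,2].
So A[1,2] = 14/2 = 7.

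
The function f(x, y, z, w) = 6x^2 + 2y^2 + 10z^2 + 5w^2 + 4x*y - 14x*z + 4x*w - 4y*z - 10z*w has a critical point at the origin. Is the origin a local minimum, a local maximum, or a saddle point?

local minimum

The Hessian at the origin is H = [[12, 4, -14, 4], [4, 4, -4, 0], [-14, -4, 20, -10], [4, 0, -10, 10]].
Applying the same elementary operations to the rows and columns of H produces a congruent diagonal matrix with entries 12, 8/3, 7/2, 6/7.
So there are 4 positive pivots.
H is positive definite, so the origin is a strict local minimum.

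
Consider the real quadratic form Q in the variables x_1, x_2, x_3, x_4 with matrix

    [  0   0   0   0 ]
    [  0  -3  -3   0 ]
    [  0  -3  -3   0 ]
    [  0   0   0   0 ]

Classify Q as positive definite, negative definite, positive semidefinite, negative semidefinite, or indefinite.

negative semidefinite

Congruent diagonalization of A (simultaneous row and column reduction) yields pivots 0, -3, 0, 0.
So there are 1 negative, 3 zero pivots.
Hence Q is negative semidefinite.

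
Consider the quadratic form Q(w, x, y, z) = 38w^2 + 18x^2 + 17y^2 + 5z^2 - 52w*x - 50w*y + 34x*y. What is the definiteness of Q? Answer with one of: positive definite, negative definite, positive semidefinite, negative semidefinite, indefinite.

The symmetric matrix of Q is A = [[38, -26, -25, 0], [-26, 18, 17, 0], [-25, 17, 17, 0], [0, 0, 0, 5]].
Leading principal minors: Δ_1 = 38, Δ_2 = 8, Δ_3 = 4, Δ_4 = 20.
All leading principal minors are positive, so by Sylvester's criterion Q is positive definite.

positive definite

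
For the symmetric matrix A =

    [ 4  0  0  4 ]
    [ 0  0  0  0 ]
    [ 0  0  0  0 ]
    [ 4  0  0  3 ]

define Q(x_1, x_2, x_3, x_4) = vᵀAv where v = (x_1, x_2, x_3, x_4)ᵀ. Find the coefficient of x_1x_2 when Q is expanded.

The coefficient of x_1x_2 is A[1,2] + A[2,1] = 2·0 = 0.

0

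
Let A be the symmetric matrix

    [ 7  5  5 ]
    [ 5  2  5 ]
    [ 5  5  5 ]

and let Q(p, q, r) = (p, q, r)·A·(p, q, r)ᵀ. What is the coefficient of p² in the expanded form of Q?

The coefficient of p² is the diagonal entry A[1,1] = 7.

7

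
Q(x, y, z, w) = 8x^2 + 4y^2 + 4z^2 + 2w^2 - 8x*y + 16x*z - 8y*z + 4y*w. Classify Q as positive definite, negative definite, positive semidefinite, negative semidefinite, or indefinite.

The associated matrix is A = [[8, -4, 8, 0], [-4, 4, -4, 2], [8, -4, 4, 0], [0, 2, 0, 2]].
Symmetric row and column elimination reduces A to a congruent diagonal form with pivots 8, 2, -4, 0.
Counting signs: 2 positive, 1 negative, 1 zero.
Hence Q is indefinite.

indefinite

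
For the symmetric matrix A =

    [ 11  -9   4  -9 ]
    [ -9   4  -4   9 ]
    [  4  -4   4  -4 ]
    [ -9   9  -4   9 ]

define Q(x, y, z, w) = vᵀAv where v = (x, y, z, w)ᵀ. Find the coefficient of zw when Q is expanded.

The coefficient of zw is A[3,4] + A[4,3] = 2·(-4) = -8.

-8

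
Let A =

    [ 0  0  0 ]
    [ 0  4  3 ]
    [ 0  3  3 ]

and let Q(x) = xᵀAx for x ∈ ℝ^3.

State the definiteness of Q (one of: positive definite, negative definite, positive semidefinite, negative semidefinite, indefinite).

positive semidefinite

Congruent diagonalization of A (simultaneous row and column reduction) yields pivots 0, 4, 3/4.
That gives 2 positive, 1 zero pivots.
Hence Q is positive semidefinite.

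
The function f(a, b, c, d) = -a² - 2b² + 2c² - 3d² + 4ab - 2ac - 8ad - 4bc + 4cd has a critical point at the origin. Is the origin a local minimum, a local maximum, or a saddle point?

saddle point

The Hessian at the origin is H = [[-2, 4, -2, -8], [4, -4, -4, 0], [-2, -4, 4, 4], [-8, 0, 4, -6]].
Congruent diagonalization of H (simultaneous row and column reduction) yields pivots -2, 4, -10, 2.
That gives 2 positive, 2 negative pivots.
H is indefinite, so the origin is a saddle point.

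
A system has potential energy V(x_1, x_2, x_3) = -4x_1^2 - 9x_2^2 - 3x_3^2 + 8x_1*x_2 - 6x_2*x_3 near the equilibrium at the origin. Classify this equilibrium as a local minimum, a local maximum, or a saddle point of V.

local maximum

The Hessian at the origin is H = [[-8, 8, 0], [8, -18, -6], [0, -6, -6]].
Congruent diagonalization of H (simultaneous row and column reduction) yields pivots -8, -10, -12/5.
Counting signs: 3 negative.
H is negative definite, so the origin is a strict local maximum.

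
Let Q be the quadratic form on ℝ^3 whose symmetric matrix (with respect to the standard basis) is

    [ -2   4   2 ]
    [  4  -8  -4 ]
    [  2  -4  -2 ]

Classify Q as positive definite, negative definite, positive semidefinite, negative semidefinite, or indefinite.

negative semidefinite

Row-reducing A symmetrically gives the diagonal entries -2, 0, 0.
So there are 1 negative, 2 zero pivots.
Hence Q is negative semidefinite.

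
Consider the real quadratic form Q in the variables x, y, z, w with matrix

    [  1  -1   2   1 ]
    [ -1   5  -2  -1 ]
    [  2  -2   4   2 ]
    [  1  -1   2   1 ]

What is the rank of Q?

Congruent diagonalization of A (simultaneous row and column reduction) yields pivots 1, 4, 0, 0.
Counting signs: 2 positive, 2 zero.
The rank is the number of nonzero pivots: 2.

2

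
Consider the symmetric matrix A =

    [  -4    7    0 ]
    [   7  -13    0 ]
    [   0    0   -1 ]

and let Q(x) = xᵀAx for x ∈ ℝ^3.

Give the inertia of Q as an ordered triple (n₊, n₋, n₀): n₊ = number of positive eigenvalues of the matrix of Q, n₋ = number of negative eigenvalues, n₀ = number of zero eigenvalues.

(0, 3, 0)

Row-reducing A symmetrically gives the diagonal entries -4, -3/4, -1.
So there are 3 negative pivots.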